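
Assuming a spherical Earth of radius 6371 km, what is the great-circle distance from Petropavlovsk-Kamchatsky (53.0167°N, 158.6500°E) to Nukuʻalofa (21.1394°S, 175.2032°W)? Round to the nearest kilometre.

Δλ = -175.2032 − 158.6500 = -333.8532°; wrapped into (−180°, 180°]: 26.1468°.
Δφ = -21.1394 − 53.0167 = -74.1561°.
a = sin²(Δφ/2) + cos φ₁ · cos φ₂ · sin²(Δλ/2) = 0.392201.
c = 2·atan2(√a, √(1−a)) = 1.35349 rad → d = 6371·c ≈ 8623.09 km.

8623 km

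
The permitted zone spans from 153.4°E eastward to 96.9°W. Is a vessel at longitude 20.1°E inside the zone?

Band width going east from +153.4° to -96.9°: ((-96.9 − 153.4) mod 360) = 109.7°.
Offset of +20.1° east of the west edge: ((20.1 − 153.4) mod 360) = 226.7°.
226.7° > 109.7° ⇒ outside.

No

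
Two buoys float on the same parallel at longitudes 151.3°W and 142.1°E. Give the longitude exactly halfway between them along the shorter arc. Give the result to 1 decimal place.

175.4°E

Signed shortest Δλ from -151.3° to +142.1° is -66.6°.
Midpoint longitude = -151.3° + (-66.6°)/2 = -151.3° − 33.3° = -184.6°.
Normalise into (−180°, 180°]: +175.4°.
(The naïve average (-151.3 + +142.1)/2 = -4.6° is on the wrong side of the globe.)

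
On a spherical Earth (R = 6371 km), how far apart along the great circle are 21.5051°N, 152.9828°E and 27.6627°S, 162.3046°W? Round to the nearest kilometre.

Δλ = -162.3046 − 152.9828 = -315.2874°; wrapped into (−180°, 180°]: 44.7126°.
Δφ = -27.6627 − 21.5051 = -49.1678°.
a = sin²(Δφ/2) + cos φ₁ · cos φ₂ · sin²(Δλ/2) = 0.292297.
c = 2·atan2(√a, √(1−a)) = 1.14241 rad → d = 6371·c ≈ 7278.28 km.

7278 km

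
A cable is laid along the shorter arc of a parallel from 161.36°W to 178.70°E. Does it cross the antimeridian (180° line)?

Naïve |178.70 − -161.36| = 340.06° > 180°, so the shorter arc goes the other way round — across 180°.
Signed shortest Δλ = ((178.70 − -161.36 + 180) mod 360) − 180 = -19.94°.
Going west by 19.94° from -161.36° passes through 180° before reaching +178.70°.

Yes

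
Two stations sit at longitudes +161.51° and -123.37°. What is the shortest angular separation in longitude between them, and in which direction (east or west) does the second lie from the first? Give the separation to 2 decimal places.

Raw difference: -123.37 − 161.51 = -284.88°.
Normalise into (−180°, 180°]: -284.88° + 360° = 75.12°.
Positive ⇒ the second point lies to the east; separation 75.12°.

75.12° east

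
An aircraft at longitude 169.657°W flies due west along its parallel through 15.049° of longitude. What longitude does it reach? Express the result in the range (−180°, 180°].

175.294°E

Start at -169.657°; shift −15.049° → -184.706°.
-184.706° lies outside (−180°, 180°]; add 360° → +175.294°.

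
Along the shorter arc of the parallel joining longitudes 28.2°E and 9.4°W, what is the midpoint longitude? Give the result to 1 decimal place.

9.4°E

Signed shortest Δλ from +28.2° to -9.4° is -37.6°.
Midpoint longitude = +28.2° + (-37.6°)/2 = +28.2° − 18.8° = +9.4°.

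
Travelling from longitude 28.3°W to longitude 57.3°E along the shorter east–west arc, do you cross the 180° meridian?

No

Signed shortest Δλ = ((57.3 − -28.3 + 180) mod 360) − 180 = 85.6°.
Going east by 85.6° from -28.3° reaches +57.3° without touching 180°.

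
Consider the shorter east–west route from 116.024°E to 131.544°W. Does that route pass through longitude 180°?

Naïve |-131.544 − 116.024| = 247.568° > 180°, so the shorter arc goes the other way round — across 180°.
Signed shortest Δλ = ((-131.544 − 116.024 + 180) mod 360) − 180 = 112.432°.
Going east by 112.432° from +116.024° passes through 180° before reaching -131.544°.

Yes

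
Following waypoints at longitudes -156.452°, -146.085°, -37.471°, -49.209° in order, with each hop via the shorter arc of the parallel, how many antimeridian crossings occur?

0

Leg 1: -156.452° → -146.085°, shortest Δλ = 10.367° (east) — does not cross 180°.
Leg 2: -146.085° → -37.471°, shortest Δλ = 108.614° (east) — does not cross 180°.
Leg 3: -37.471° → -49.209°, shortest Δλ = -11.738° (west) — does not cross 180°.
Total crossings: 0.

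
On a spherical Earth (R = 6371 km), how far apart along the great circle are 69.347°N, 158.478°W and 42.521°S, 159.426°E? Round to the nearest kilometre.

Δλ = 159.426 − -158.478 = 317.904°; wrapped into (−180°, 180°]: -42.096°.
Δφ = -42.521 − 69.347 = -111.868°.
a = sin²(Δφ/2) + cos φ₁ · cos φ₂ · sin²(Δλ/2) = 0.719766.
c = 2·atan2(√a, √(1−a)) = 2.02587 rad → d = 6371·c ≈ 12906.84 km.

12907 km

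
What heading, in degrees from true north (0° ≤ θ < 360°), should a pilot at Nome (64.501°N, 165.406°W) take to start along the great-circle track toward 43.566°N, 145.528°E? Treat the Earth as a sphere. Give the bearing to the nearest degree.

256°

Δλ = 145.528 − -165.406 = 310.934°; wrapped into (−180°, 180°]: -49.066°.
θ = atan2( sin Δλ · cos φ₂ , cos φ₁ · sin φ₂ − sin φ₁ · cos φ₂ · cos Δλ )
  = atan2(-0.54740, -0.13180) = -103.538° → normalised to [0°, 360°): 256.462°.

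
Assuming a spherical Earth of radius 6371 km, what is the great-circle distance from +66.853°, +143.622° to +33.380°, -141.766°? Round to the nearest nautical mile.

Δλ = -141.766 − 143.622 = -285.388°; wrapped into (−180°, 180°]: 74.612°.
Δφ = 33.380 − 66.853 = -33.473°.
a = sin²(Δφ/2) + cos φ₁ · cos φ₂ · sin²(Δλ/2) = 0.203500.
c = 2·atan2(√a, √(1−a)) = 0.93602 rad → d = 6371·c ≈ 5963.36 km ≈ 3219.96 nmi.

3220 nmi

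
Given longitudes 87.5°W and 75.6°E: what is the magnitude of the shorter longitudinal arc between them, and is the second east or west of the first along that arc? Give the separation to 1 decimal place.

Raw difference: 75.6 − -87.5 = 163.1°.
Normalise into (−180°, 180°]: 163.1° stays 163.1°.
Positive ⇒ the second point lies to the east; separation 163.1°.

163.1° east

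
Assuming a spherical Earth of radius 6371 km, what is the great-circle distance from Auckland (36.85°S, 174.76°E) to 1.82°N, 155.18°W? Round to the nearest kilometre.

Δλ = -155.18 − 174.76 = -329.94°; wrapped into (−180°, 180°]: 30.06°.
Δφ = 1.82 − -36.85 = 38.67°.
a = sin²(Δφ/2) + cos φ₁ · cos φ₂ · sin²(Δλ/2) = 0.163407.
c = 2·atan2(√a, √(1−a)) = 0.83229 rad → d = 6371·c ≈ 5302.51 km.

5303 km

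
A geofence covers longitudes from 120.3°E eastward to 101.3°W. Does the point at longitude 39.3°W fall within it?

Band width going east from +120.3° to -101.3°: ((-101.3 − 120.3) mod 360) = 138.4°.
Offset of -39.3° east of the west edge: ((-39.3 − 120.3) mod 360) = 200.4°.
200.4° > 138.4° ⇒ outside.

No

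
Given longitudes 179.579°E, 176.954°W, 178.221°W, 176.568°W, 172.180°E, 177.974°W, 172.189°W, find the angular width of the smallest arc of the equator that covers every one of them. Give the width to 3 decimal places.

Sort the longitudes: -178.221°, -177.974°, -176.954°, -176.568°, -172.189°, +172.180°, +179.579°.
Eastward gaps between consecutive values (wrapping around): 0.247°, 1.020°, 0.386°, 4.379°, 344.369°, 7.399°, 2.200°.
Largest gap = 344.369° ⇒ minimal covering band is its complement: 360° − 344.369° = 15.631°.
Band runs from +172.180° eastward to -172.189°, crossing the antimeridian.

15.631°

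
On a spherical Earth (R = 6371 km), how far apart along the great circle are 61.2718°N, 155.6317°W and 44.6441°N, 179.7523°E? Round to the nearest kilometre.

2448 km

Δλ = 179.7523 − -155.6317 = 335.3840°; wrapped into (−180°, 180°]: -24.6160°.
Δφ = 44.6441 − 61.2718 = -16.6277°.
a = sin²(Δφ/2) + cos φ₁ · cos φ₂ · sin²(Δλ/2) = 0.036447.
c = 2·atan2(√a, √(1−a)) = 0.38418 rad → d = 6371·c ≈ 2447.63 km.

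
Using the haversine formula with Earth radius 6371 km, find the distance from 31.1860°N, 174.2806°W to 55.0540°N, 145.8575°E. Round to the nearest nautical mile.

Δλ = 145.8575 − -174.2806 = 320.1381°; wrapped into (−180°, 180°]: -39.8619°.
Δφ = 55.0540 − 31.1860 = 23.8680°.
a = sin²(Δφ/2) + cos φ₁ · cos φ₂ · sin²(Δλ/2) = 0.099703.
c = 2·atan2(√a, √(1−a)) = 0.64251 rad → d = 6371·c ≈ 4093.44 km ≈ 2210.28 nmi.

2210 nmi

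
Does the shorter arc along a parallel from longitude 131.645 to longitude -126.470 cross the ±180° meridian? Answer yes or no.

Naïve |-126.470 − 131.645| = 258.115° > 180°, so the shorter arc goes the other way round — across 180°.
Signed shortest Δλ = ((-126.470 − 131.645 + 180) mod 360) − 180 = 101.885°.
Going east by 101.885° from +131.645° passes through 180° before reaching -126.470°.

Yes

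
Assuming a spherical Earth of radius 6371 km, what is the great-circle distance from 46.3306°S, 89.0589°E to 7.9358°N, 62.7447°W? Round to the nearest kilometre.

14971 km

Δλ = -62.7447 − 89.0589 = -151.8036°.
Δφ = 7.9358 − -46.3306 = 54.2664°.
a = sin²(Δφ/2) + cos φ₁ · cos φ₂ · sin²(Δλ/2) = 0.851298.
c = 2·atan2(√a, √(1−a)) = 2.34983 rad → d = 6371·c ≈ 14970.80 km.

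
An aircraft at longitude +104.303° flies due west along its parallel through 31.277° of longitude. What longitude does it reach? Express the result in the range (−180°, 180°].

Start at +104.303°; shift −31.277° → +73.026°.
+73.026° already lies in (−180°, 180°].

+73.026°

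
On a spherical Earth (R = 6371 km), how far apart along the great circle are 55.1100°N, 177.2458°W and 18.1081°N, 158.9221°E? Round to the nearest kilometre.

4583 km

Δλ = 158.9221 − -177.2458 = 336.1679°; wrapped into (−180°, 180°]: -23.8321°.
Δφ = 18.1081 − 55.1100 = -37.0019°.
a = sin²(Δφ/2) + cos φ₁ · cos φ₂ · sin²(Δλ/2) = 0.123871.
c = 2·atan2(√a, √(1−a)) = 0.71931 rad → d = 6371·c ≈ 4582.74 km.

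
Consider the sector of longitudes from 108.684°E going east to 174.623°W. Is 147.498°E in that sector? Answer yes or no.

Band width going east from +108.684° to -174.623°: ((-174.623 − 108.684) mod 360) = 76.693°.
Offset of +147.498° east of the west edge: ((147.498 − 108.684) mod 360) = 38.814°.
38.814° ≤ 76.693° ⇒ inside.

Yes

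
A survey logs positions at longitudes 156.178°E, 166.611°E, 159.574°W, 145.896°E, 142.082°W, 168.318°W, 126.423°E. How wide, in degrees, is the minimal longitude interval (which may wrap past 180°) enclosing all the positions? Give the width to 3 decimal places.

Sort the longitudes: -168.318°, -159.574°, -142.082°, +126.423°, +145.896°, +156.178°, +166.611°.
Eastward gaps between consecutive values (wrapping around): 8.744°, 17.492°, 268.505°, 19.473°, 10.282°, 10.433°, 25.071°.
Largest gap = 268.505° ⇒ minimal covering band is its complement: 360° − 268.505° = 91.495°.
Band runs from +126.423° eastward to -142.082°, crossing the antimeridian.

91.495°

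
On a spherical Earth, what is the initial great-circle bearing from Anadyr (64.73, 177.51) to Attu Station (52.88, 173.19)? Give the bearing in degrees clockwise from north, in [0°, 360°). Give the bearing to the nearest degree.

193°

Δλ = 173.19 − 177.51 = -4.32°.
θ = atan2( sin Δλ · cos φ₂ , cos φ₁ · sin φ₂ − sin φ₁ · cos φ₂ · cos Δλ )
  = atan2(-0.04546, -0.20380) = -167.426° → normalised to [0°, 360°): 192.574°.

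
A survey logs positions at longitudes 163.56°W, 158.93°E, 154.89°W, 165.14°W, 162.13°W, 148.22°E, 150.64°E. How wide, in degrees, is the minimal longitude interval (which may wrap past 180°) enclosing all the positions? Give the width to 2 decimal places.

Sort the longitudes: -165.14°, -163.56°, -162.13°, -154.89°, +148.22°, +150.64°, +158.93°.
Eastward gaps between consecutive values (wrapping around): 1.58°, 1.43°, 7.24°, 303.11°, 2.42°, 8.29°, 35.93°.
Largest gap = 303.11° ⇒ minimal covering band is its complement: 360° − 303.11° = 56.89°.
Band runs from +148.22° eastward to -154.89°, crossing the antimeridian.

56.89°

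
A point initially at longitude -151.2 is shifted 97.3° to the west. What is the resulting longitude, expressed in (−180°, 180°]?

+111.5°

Start at -151.2°; shift −97.3° → -248.5°.
-248.5° lies outside (−180°, 180°]; add 360° → +111.5°.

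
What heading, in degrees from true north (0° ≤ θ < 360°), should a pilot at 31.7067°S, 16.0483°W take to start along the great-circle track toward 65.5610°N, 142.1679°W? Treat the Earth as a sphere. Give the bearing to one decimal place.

332.7°

Δλ = -142.1679 − -16.0483 = -126.1196°.
θ = atan2( sin Δλ · cos φ₂ , cos φ₁ · sin φ₂ − sin φ₁ · cos φ₂ · cos Δλ )
  = atan2(-0.33420, 0.64635) = -27.342° → normalised to [0°, 360°): 332.658°.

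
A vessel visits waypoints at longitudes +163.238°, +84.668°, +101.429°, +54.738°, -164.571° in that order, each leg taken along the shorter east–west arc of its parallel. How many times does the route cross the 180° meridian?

Leg 1: +163.238° → +84.668°, shortest Δλ = -78.57° (west) — does not cross 180°.
Leg 2: +84.668° → +101.429°, shortest Δλ = 16.761° (east) — does not cross 180°.
Leg 3: +101.429° → +54.738°, shortest Δλ = -46.691° (west) — does not cross 180°.
Leg 4: +54.738° → -164.571°, shortest Δλ = 140.691° (east) — crosses 180°.
Total crossings: 1.

1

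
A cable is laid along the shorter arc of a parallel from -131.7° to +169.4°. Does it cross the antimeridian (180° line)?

Yes

Naïve |169.4 − -131.7| = 301.1° > 180°, so the shorter arc goes the other way round — across 180°.
Signed shortest Δλ = ((169.4 − -131.7 + 180) mod 360) − 180 = -58.9°.
Going west by 58.9° from -131.7° passes through 180° before reaching +169.4°.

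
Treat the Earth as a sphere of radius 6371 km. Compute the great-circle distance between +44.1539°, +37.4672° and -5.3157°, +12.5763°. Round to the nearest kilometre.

Δλ = 12.5763 − 37.4672 = -24.8909°.
Δφ = -5.3157 − 44.1539 = -49.4696°.
a = sin²(Δφ/2) + cos φ₁ · cos φ₂ · sin²(Δλ/2) = 0.208254.
c = 2·atan2(√a, √(1−a)) = 0.94777 rad → d = 6371·c ≈ 6038.26 km.

6038 km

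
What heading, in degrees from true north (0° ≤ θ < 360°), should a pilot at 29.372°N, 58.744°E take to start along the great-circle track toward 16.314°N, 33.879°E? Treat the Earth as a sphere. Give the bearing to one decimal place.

Δλ = 33.879 − 58.744 = -24.865°.
θ = atan2( sin Δλ · cos φ₂ , cos φ₁ · sin φ₂ − sin φ₁ · cos φ₂ · cos Δλ )
  = atan2(-0.40355, -0.18230) = -114.311° → normalised to [0°, 360°): 245.689°.

245.7°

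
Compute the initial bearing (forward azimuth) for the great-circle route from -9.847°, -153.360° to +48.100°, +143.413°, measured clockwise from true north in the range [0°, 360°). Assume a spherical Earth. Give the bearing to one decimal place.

Δλ = 143.413 − -153.360 = 296.773°; wrapped into (−180°, 180°]: -63.227°.
θ = atan2( sin Δλ · cos φ₂ , cos φ₁ · sin φ₂ − sin φ₁ · cos φ₂ · cos Δλ )
  = atan2(-0.59624, 0.78479) = -37.225° → normalised to [0°, 360°): 322.775°.

322.8°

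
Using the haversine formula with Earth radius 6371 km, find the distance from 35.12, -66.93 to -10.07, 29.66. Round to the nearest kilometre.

11245 km

Δλ = 29.66 − -66.93 = 96.59°.
Δφ = -10.07 − 35.12 = -45.19°.
a = sin²(Δφ/2) + cos φ₁ · cos φ₂ · sin²(Δλ/2) = 0.596508.
c = 2·atan2(√a, √(1−a)) = 1.76503 rad → d = 6371·c ≈ 11245.01 km.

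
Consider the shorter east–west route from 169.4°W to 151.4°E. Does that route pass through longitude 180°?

Naïve |151.4 − -169.4| = 320.8° > 180°, so the shorter arc goes the other way round — across 180°.
Signed shortest Δλ = ((151.4 − -169.4 + 180) mod 360) − 180 = -39.2°.
Going west by 39.2° from -169.4° passes through 180° before reaching +151.4°.

Yes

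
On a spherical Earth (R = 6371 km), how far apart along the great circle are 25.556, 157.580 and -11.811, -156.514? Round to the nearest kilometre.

6477 km

Δλ = -156.514 − 157.580 = -314.094°; wrapped into (−180°, 180°]: 45.906°.
Δφ = -11.811 − 25.556 = -37.367°.
a = sin²(Δφ/2) + cos φ₁ · cos φ₂ · sin²(Δλ/2) = 0.236915.
c = 2·atan2(√a, √(1−a)) = 1.01671 rad → d = 6371·c ≈ 6477.44 km.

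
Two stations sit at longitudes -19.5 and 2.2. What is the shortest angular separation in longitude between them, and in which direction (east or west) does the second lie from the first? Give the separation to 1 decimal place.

Raw difference: 2.2 − -19.5 = 21.7°.
Normalise into (−180°, 180°]: 21.7° stays 21.7°.
Positive ⇒ the second point lies to the east; separation 21.7°.

21.7° east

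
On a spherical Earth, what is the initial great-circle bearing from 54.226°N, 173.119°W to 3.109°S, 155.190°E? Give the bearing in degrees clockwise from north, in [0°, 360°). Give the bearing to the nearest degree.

216°

Δλ = 155.190 − -173.119 = 328.309°; wrapped into (−180°, 180°]: -31.691°.
θ = atan2( sin Δλ · cos φ₂ , cos φ₁ · sin φ₂ − sin φ₁ · cos φ₂ · cos Δλ )
  = atan2(-0.52456, -0.72104) = -143.964° → normalised to [0°, 360°): 216.036°.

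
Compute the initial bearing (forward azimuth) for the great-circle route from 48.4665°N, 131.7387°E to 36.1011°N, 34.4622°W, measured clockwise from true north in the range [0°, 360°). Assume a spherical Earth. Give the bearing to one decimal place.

Δλ = -34.4622 − 131.7387 = -166.2009°.
θ = atan2( sin Δλ · cos φ₂ , cos φ₁ · sin φ₂ − sin φ₁ · cos φ₂ · cos Δλ )
  = atan2(-0.19272, 0.97805) = -11.147° → normalised to [0°, 360°): 348.853°.

348.9°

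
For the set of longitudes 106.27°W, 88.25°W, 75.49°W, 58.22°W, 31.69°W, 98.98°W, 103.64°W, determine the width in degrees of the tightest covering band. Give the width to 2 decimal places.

Sort the longitudes: -106.27°, -103.64°, -98.98°, -88.25°, -75.49°, -58.22°, -31.69°.
Eastward gaps between consecutive values (wrapping around): 2.63°, 4.66°, 10.73°, 12.76°, 17.27°, 26.53°, 285.42°.
Largest gap = 285.42° ⇒ minimal covering band is its complement: 360° − 285.42° = 74.58°.
Band runs from -106.27° eastward to -31.69°.

74.58°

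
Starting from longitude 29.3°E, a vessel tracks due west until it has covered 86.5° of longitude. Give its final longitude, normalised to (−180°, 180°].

Start at +29.3°; shift −86.5° → -57.2°.
-57.2° already lies in (−180°, 180°].

57.2°W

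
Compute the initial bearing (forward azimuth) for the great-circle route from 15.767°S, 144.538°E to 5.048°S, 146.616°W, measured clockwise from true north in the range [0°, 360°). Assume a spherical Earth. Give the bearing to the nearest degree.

89°

Δλ = -146.616 − 144.538 = -291.154°; wrapped into (−180°, 180°]: 68.846°.
θ = atan2( sin Δλ · cos φ₂ , cos φ₁ · sin φ₂ − sin φ₁ · cos φ₂ · cos Δλ )
  = atan2(0.92900, 0.01300) = 89.198° → normalised to [0°, 360°): 89.198°.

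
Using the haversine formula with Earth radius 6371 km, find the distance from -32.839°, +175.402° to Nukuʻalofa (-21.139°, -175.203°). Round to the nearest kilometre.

Δλ = -175.203 − 175.402 = -350.605°; wrapped into (−180°, 180°]: 9.395°.
Δφ = -21.139 − -32.839 = 11.700°.
a = sin²(Δφ/2) + cos φ₁ · cos φ₂ · sin²(Δλ/2) = 0.015644.
c = 2·atan2(√a, √(1−a)) = 0.25081 rad → d = 6371·c ≈ 1597.93 km.

1598 km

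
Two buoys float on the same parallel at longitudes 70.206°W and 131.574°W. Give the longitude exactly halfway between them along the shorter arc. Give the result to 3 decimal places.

Signed shortest Δλ from -70.206° to -131.574° is -61.368°.
Midpoint longitude = -70.206° + (-61.368°)/2 = -70.206° − 30.684° = -100.890°.

100.890°W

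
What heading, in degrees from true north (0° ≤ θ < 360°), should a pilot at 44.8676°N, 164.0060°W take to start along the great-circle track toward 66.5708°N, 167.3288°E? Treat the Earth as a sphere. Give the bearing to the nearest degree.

Δλ = 167.3288 − -164.0060 = 331.3348°; wrapped into (−180°, 180°]: -28.6652°.
θ = atan2( sin Δλ · cos φ₂ , cos φ₁ · sin φ₂ − sin φ₁ · cos φ₂ · cos Δλ )
  = atan2(-0.19073, 0.40418) = -25.263° → normalised to [0°, 360°): 334.737°.

335°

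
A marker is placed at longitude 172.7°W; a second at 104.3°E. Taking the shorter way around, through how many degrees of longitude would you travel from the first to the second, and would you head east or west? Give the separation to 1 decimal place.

83.0° west

Raw difference: 104.3 − -172.7 = 277.0°.
Normalise into (−180°, 180°]: 277.0° − 360° = -83.0°.
Negative ⇒ the second point lies to the west; separation 83.0°.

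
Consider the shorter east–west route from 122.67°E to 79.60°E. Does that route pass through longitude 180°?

Signed shortest Δλ = ((79.60 − 122.67 + 180) mod 360) − 180 = -43.07°.
Going west by 43.07° from +122.67° reaches +79.60° without touching 180°.

No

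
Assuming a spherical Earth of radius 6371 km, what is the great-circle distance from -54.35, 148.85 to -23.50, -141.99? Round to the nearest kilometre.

Δλ = -141.99 − 148.85 = -290.84°; wrapped into (−180°, 180°]: 69.16°.
Δφ = -23.50 − -54.35 = 30.85°.
a = sin²(Δφ/2) + cos φ₁ · cos φ₂ · sin²(Δλ/2) = 0.242914.
c = 2·atan2(√a, √(1−a)) = 1.03076 rad → d = 6371·c ≈ 6566.94 km.

6567 km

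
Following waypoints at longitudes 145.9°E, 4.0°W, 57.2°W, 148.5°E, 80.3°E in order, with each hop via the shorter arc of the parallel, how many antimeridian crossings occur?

1

Leg 1: +145.9° → -4.0°, shortest Δλ = -149.9° (west) — does not cross 180°.
Leg 2: -4.0° → -57.2°, shortest Δλ = -53.2° (west) — does not cross 180°.
Leg 3: -57.2° → +148.5°, shortest Δλ = -154.3° (west) — crosses 180°.
Leg 4: +148.5° → +80.3°, shortest Δλ = -68.2° (west) — does not cross 180°.
Total crossings: 1.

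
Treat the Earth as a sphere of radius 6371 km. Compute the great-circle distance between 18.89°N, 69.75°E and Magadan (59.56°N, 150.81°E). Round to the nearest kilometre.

7705 km

Δλ = 150.81 − 69.75 = 81.06°.
Δφ = 59.56 − 18.89 = 40.67°.
a = sin²(Δφ/2) + cos φ₁ · cos φ₂ · sin²(Δλ/2) = 0.323191.
c = 2·atan2(√a, √(1−a)) = 1.20936 rad → d = 6371·c ≈ 7704.84 km.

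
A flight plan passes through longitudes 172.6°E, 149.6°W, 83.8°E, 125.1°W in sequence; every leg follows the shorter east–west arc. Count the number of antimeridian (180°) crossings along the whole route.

3

Leg 1: +172.6° → -149.6°, shortest Δλ = 37.8° (east) — crosses 180°.
Leg 2: -149.6° → +83.8°, shortest Δλ = -126.6° (west) — crosses 180°.
Leg 3: +83.8° → -125.1°, shortest Δλ = 151.1° (east) — crosses 180°.
Total crossings: 3.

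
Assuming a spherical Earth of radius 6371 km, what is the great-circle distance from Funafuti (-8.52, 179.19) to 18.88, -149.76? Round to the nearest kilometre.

Δλ = -149.76 − 179.19 = -328.95°; wrapped into (−180°, 180°]: 31.05°.
Δφ = 18.88 − -8.52 = 27.40°.
a = sin²(Δφ/2) + cos φ₁ · cos φ₂ · sin²(Δλ/2) = 0.123131.
c = 2·atan2(√a, √(1−a)) = 0.71706 rad → d = 6371·c ≈ 4568.42 km.

4568 km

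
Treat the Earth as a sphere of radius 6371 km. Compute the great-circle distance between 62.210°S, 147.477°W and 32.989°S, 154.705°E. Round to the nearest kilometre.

Δλ = 154.705 − -147.477 = 302.182°; wrapped into (−180°, 180°]: -57.818°.
Δφ = -32.989 − -62.210 = 29.221°.
a = sin²(Δφ/2) + cos φ₁ · cos φ₂ · sin²(Δλ/2) = 0.155018.
c = 2·atan2(√a, √(1−a)) = 0.80936 rad → d = 6371·c ≈ 5156.41 km.

5156 km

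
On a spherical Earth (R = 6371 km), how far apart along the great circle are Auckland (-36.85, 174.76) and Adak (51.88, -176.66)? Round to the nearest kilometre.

9902 km

Δλ = -176.66 − 174.76 = -351.42°; wrapped into (−180°, 180°]: 8.58°.
Δφ = 51.88 − -36.85 = 88.73°.
a = sin²(Δφ/2) + cos φ₁ · cos φ₂ · sin²(Δλ/2) = 0.491682.
c = 2·atan2(√a, √(1−a)) = 1.55416 rad → d = 6371·c ≈ 9901.55 km.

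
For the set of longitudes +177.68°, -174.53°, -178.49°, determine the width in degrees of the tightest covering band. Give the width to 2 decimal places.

Sort the longitudes: -178.49°, -174.53°, +177.68°.
Eastward gaps between consecutive values (wrapping around): 3.96°, 352.21°, 3.83°.
Largest gap = 352.21° ⇒ minimal covering band is its complement: 360° − 352.21° = 7.79°.
Band runs from +177.68° eastward to -174.53°, crossing the antimeridian.

7.79°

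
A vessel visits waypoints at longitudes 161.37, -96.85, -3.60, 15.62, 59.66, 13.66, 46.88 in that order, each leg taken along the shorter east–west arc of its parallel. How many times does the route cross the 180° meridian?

1

Leg 1: +161.37° → -96.85°, shortest Δλ = 101.78° (east) — crosses 180°.
Leg 2: -96.85° → -3.60°, shortest Δλ = 93.25° (east) — does not cross 180°.
Leg 3: -3.60° → +15.62°, shortest Δλ = 19.22° (east) — does not cross 180°.
Leg 4: +15.62° → +59.66°, shortest Δλ = 44.04° (east) — does not cross 180°.
Leg 5: +59.66° → +13.66°, shortest Δλ = -46.0° (west) — does not cross 180°.
Leg 6: +13.66° → +46.88°, shortest Δλ = 33.22° (east) — does not cross 180°.
Total crossings: 1.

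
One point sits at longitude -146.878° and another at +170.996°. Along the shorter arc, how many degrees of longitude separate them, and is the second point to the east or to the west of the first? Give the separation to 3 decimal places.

42.126° west

Raw difference: 170.996 − -146.878 = 317.874°.
Normalise into (−180°, 180°]: 317.874° − 360° = -42.126°.
Negative ⇒ the second point lies to the west; separation 42.126°.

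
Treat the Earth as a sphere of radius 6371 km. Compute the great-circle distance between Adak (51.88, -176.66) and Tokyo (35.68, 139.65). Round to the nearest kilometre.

3866 km

Δλ = 139.65 − -176.66 = 316.31°; wrapped into (−180°, 180°]: -43.69°.
Δφ = 35.68 − 51.88 = -16.20°.
a = sin²(Δφ/2) + cos φ₁ · cos φ₂ · sin²(Δλ/2) = 0.089280.
c = 2·atan2(√a, √(1−a)) = 0.60686 rad → d = 6371·c ≈ 3866.33 km.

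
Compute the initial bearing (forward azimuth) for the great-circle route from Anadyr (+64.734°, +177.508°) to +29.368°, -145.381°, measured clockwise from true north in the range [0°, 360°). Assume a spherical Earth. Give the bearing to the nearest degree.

129°

Δλ = -145.381 − 177.508 = -322.889°; wrapped into (−180°, 180°]: 37.111°.
θ = atan2( sin Δλ · cos φ₂ , cos φ₁ · sin φ₂ − sin φ₁ · cos φ₂ · cos Δλ )
  = atan2(0.52582, -0.41918) = 128.561° → normalised to [0°, 360°): 128.561°.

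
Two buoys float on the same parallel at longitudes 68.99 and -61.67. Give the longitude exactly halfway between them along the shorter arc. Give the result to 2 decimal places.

Signed shortest Δλ from +68.99° to -61.67° is -130.66°.
Midpoint longitude = +68.99° + (-130.66°)/2 = +68.99° − 65.33° = +3.66°.

+3.66°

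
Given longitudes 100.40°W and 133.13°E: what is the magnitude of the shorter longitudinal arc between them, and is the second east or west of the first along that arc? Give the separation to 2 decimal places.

Raw difference: 133.13 − -100.40 = 233.53°.
Normalise into (−180°, 180°]: 233.53° − 360° = -126.47°.
Negative ⇒ the second point lies to the west; separation 126.47°.

126.47° west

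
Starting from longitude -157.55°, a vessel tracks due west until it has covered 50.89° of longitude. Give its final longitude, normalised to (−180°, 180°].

Start at -157.55°; shift −50.89° → -208.44°.
-208.44° lies outside (−180°, 180°]; add 360° → +151.56°.

+151.56°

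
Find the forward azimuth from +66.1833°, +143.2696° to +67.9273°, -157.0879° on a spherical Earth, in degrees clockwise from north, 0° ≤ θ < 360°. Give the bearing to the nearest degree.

Δλ = -157.0879 − 143.2696 = -300.3575°; wrapped into (−180°, 180°]: 59.6425°.
θ = atan2( sin Δλ · cos φ₂ , cos φ₁ · sin φ₂ − sin φ₁ · cos φ₂ · cos Δλ )
  = atan2(0.32426, 0.20047) = 58.274° → normalised to [0°, 360°): 58.274°.

58°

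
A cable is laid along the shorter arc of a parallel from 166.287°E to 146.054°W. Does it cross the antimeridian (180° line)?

Naïve |-146.054 − 166.287| = 312.341° > 180°, so the shorter arc goes the other way round — across 180°.
Signed shortest Δλ = ((-146.054 − 166.287 + 180) mod 360) − 180 = 47.659°.
Going east by 47.659° from +166.287° passes through 180° before reaching -146.054°.

Yes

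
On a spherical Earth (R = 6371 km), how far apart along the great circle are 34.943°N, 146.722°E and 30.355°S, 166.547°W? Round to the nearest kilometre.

8755 km

Δλ = -166.547 − 146.722 = -313.269°; wrapped into (−180°, 180°]: 46.731°.
Δφ = -30.355 − 34.943 = -65.298°.
a = sin²(Δφ/2) + cos φ₁ · cos φ₂ · sin²(Δλ/2) = 0.402308.
c = 2·atan2(√a, √(1−a)) = 1.37415 rad → d = 6371·c ≈ 8754.69 km.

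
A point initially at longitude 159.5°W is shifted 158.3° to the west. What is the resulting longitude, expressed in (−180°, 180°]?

Start at -159.5°; shift −158.3° → -317.8°.
-317.8° lies outside (−180°, 180°]; add 360° → +42.2°.

42.2°E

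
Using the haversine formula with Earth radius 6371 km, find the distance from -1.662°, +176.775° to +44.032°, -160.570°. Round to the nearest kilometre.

Δλ = -160.570 − 176.775 = -337.345°; wrapped into (−180°, 180°]: 22.655°.
Δφ = 44.032 − -1.662 = 45.694°.
a = sin²(Δφ/2) + cos φ₁ · cos φ₂ · sin²(Δλ/2) = 0.178480.
c = 2·atan2(√a, √(1−a)) = 0.87234 rad → d = 6371·c ≈ 5557.65 km.

5558 km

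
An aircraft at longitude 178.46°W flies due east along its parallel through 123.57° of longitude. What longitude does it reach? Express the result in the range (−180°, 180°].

54.89°W

Start at -178.46°; shift +123.57° → -54.89°.
-54.89° already lies in (−180°, 180°].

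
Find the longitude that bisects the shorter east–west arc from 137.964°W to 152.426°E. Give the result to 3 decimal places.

172.769°W

Signed shortest Δλ from -137.964° to +152.426° is -69.610°.
Midpoint longitude = -137.964° + (-69.610°)/2 = -137.964° − 34.805° = -172.769°.
(The naïve average (-137.964 + +152.426)/2 = 7.231° is on the wrong side of the globe.)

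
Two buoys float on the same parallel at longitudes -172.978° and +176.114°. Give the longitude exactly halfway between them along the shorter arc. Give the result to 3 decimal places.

-178.432°

Signed shortest Δλ from -172.978° to +176.114° is -10.908°.
Midpoint longitude = -172.978° + (-10.908°)/2 = -172.978° − 5.454° = -178.432°.
(The naïve average (-172.978 + +176.114)/2 = 1.568° is on the wrong side of the globe.)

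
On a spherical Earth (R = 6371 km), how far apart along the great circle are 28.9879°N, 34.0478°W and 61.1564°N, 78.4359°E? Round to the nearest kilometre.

Δλ = 78.4359 − -34.0478 = 112.4837°.
Δφ = 61.1564 − 28.9879 = 32.1685°.
a = sin²(Δφ/2) + cos φ₁ · cos φ₂ · sin²(Δλ/2) = 0.368437.
c = 2·atan2(√a, √(1−a)) = 1.30453 rad → d = 6371·c ≈ 8311.19 km.

8311 km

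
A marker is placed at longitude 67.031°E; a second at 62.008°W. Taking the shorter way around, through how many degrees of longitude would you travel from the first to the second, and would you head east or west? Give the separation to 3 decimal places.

Raw difference: -62.008 − 67.031 = -129.039°.
Normalise into (−180°, 180°]: -129.039° stays -129.039°.
Negative ⇒ the second point lies to the west; separation 129.039°.

129.039° west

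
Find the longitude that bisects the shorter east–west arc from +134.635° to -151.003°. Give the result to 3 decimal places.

+171.816°

Signed shortest Δλ from +134.635° to -151.003° is +74.362°.
Midpoint longitude = +134.635° + (+74.362°)/2 = +134.635° + 37.181° = +171.816°.
(The naïve average (+134.635 + -151.003)/2 = -8.184° is on the wrong side of the globe.)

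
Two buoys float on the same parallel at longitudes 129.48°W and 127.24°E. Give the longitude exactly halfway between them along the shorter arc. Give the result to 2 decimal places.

178.88°E

Signed shortest Δλ from -129.48° to +127.24° is -103.28°.
Midpoint longitude = -129.48° + (-103.28°)/2 = -129.48° − 51.64° = -181.12°.
Normalise into (−180°, 180°]: +178.88°.
(The naïve average (-129.48 + +127.24)/2 = -1.12° is on the wrong side of the globe.)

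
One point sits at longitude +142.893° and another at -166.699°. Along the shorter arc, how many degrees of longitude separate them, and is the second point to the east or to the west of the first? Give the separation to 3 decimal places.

50.408° east

Raw difference: -166.699 − 142.893 = -309.592°.
Normalise into (−180°, 180°]: -309.592° + 360° = 50.408°.
Positive ⇒ the second point lies to the east; separation 50.408°.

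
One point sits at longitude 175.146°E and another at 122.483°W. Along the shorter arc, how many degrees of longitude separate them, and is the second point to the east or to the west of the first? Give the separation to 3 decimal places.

62.371° east

Raw difference: -122.483 − 175.146 = -297.629°.
Normalise into (−180°, 180°]: -297.629° + 360° = 62.371°.
Positive ⇒ the second point lies to the east; separation 62.371°.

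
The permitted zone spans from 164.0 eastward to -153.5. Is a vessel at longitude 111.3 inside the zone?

No

Band width going east from +164.0° to -153.5°: ((-153.5 − 164.0) mod 360) = 42.5°.
Offset of +111.3° east of the west edge: ((111.3 − 164.0) mod 360) = 307.3°.
307.3° > 42.5° ⇒ outside.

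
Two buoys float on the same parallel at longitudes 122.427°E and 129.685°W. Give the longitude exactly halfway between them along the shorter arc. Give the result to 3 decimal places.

Signed shortest Δλ from +122.427° to -129.685° is +107.888°.
Midpoint longitude = +122.427° + (+107.888°)/2 = +122.427° + 53.944° = +176.371°.
(The naïve average (+122.427 + -129.685)/2 = -3.629° is on the wrong side of the globe.)

176.371°E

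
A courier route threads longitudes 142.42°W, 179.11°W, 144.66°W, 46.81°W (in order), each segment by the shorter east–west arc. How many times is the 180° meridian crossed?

Leg 1: -142.42° → -179.11°, shortest Δλ = -36.69° (west) — does not cross 180°.
Leg 2: -179.11° → -144.66°, shortest Δλ = 34.45° (east) — does not cross 180°.
Leg 3: -144.66° → -46.81°, shortest Δλ = 97.85° (east) — does not cross 180°.
Total crossings: 0.

0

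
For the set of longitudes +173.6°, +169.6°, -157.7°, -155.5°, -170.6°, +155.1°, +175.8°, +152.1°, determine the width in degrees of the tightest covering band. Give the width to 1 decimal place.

Sort the longitudes: -170.6°, -157.7°, -155.5°, +152.1°, +155.1°, +169.6°, +173.6°, +175.8°.
Eastward gaps between consecutive values (wrapping around): 12.9°, 2.2°, 307.6°, 3.0°, 14.5°, 4.0°, 2.2°, 13.6°.
Largest gap = 307.6° ⇒ minimal covering band is its complement: 360° − 307.6° = 52.4°.
Band runs from +152.1° eastward to -155.5°, crossing the antimeridian.

52.4°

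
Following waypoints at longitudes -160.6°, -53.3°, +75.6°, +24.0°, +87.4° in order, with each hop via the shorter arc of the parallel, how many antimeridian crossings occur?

0

Leg 1: -160.6° → -53.3°, shortest Δλ = 107.3° (east) — does not cross 180°.
Leg 2: -53.3° → +75.6°, shortest Δλ = 128.9° (east) — does not cross 180°.
Leg 3: +75.6° → +24.0°, shortest Δλ = -51.6° (west) — does not cross 180°.
Leg 4: +24.0° → +87.4°, shortest Δλ = 63.4° (east) — does not cross 180°.
Total crossings: 0.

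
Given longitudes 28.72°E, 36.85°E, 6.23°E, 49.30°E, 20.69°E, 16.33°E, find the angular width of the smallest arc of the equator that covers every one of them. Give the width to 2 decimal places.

Sort the longitudes: +6.23°, +16.33°, +20.69°, +28.72°, +36.85°, +49.30°.
Eastward gaps between consecutive values (wrapping around): 10.10°, 4.36°, 8.03°, 8.13°, 12.45°, 316.93°.
Largest gap = 316.93° ⇒ minimal covering band is its complement: 360° − 316.93° = 43.07°.
Band runs from +6.23° eastward to +49.30°.

43.07°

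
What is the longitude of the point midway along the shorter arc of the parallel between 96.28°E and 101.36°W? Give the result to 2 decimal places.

Signed shortest Δλ from +96.28° to -101.36° is +162.36°.
Midpoint longitude = +96.28° + (+162.36°)/2 = +96.28° + 81.18° = +177.46°.
(The naïve average (+96.28 + -101.36)/2 = -2.54° is on the wrong side of the globe.)

177.46°E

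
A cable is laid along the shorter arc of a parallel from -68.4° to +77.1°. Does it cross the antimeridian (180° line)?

No

Signed shortest Δλ = ((77.1 − -68.4 + 180) mod 360) − 180 = 145.5°.
Going east by 145.5° from -68.4° reaches +77.1° without touching 180°.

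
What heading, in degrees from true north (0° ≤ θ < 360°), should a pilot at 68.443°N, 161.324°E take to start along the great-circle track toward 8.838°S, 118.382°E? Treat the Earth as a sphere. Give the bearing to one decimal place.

222.7°

Δλ = 118.382 − 161.324 = -42.942°.
θ = atan2( sin Δλ · cos φ₂ , cos φ₁ · sin φ₂ − sin φ₁ · cos φ₂ · cos Δλ )
  = atan2(-0.67317, -0.72921) = -137.288° → normalised to [0°, 360°): 222.712°.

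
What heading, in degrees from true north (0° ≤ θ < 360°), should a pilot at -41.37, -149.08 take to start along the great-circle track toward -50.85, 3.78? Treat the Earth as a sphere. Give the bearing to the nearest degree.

Δλ = 3.78 − -149.08 = 152.86°.
θ = atan2( sin Δλ · cos φ₂ , cos φ₁ · sin φ₂ − sin φ₁ · cos φ₂ · cos Δλ )
  = atan2(0.28800, -0.95331) = 163.190° → normalised to [0°, 360°): 163.190°.

163°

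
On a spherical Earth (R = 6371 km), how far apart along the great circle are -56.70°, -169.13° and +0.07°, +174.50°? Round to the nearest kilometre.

Δλ = 174.50 − -169.13 = 343.63°; wrapped into (−180°, 180°]: -16.37°.
Δφ = 0.07 − -56.70 = 56.77°.
a = sin²(Δφ/2) + cos φ₁ · cos φ₂ · sin²(Δλ/2) = 0.237128.
c = 2·atan2(√a, √(1−a)) = 1.01721 rad → d = 6371·c ≈ 6480.62 km.

6481 km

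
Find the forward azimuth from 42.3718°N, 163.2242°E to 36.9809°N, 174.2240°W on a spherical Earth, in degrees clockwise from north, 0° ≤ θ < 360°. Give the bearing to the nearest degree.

100°

Δλ = -174.2240 − 163.2242 = -337.4482°; wrapped into (−180°, 180°]: 22.5518°.
θ = atan2( sin Δλ · cos φ₂ , cos φ₁ · sin φ₂ − sin φ₁ · cos φ₂ · cos Δλ )
  = atan2(0.30637, -0.05278) = 99.775° → normalised to [0°, 360°): 99.775°.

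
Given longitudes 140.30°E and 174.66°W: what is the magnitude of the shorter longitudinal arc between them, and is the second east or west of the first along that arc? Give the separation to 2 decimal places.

45.04° east

Raw difference: -174.66 − 140.30 = -314.96°.
Normalise into (−180°, 180°]: -314.96° + 360° = 45.04°.
Positive ⇒ the second point lies to the east; separation 45.04°.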